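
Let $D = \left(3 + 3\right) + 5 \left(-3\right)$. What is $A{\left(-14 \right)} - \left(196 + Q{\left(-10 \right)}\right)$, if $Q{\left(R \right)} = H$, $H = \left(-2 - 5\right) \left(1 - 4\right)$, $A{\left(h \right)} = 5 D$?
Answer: $-262$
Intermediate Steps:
$D = -9$ ($D = 6 - 15 = -9$)
$A{\left(h \right)} = -45$ ($A{\left(h \right)} = 5 \left(-9\right) = -45$)
$H = 21$ ($H = \left(-7\right) \left(-3\right) = 21$)
$Q{\left(R \right)} = 21$
$A{\left(-14 \right)} - \left(196 + Q{\left(-10 \right)}\right) = -45 - 217 = -262$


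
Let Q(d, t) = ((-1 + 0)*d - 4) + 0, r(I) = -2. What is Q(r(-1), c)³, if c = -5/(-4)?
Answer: -8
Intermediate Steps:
c = 5/4 (c = -5*(-¼) = 5/4 ≈ 1.2500)
Q(d, t) = -4 - d (Q(d, t) = (-d - 4) + 0 = (-4 - d) + 0 = -4 - d)
Q(r(-1), c)³ = (-4 - 1*(-2))³ = (-4 + 2)³ = (-2)³ = -8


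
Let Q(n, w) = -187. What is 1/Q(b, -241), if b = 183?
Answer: -1/187 ≈ -0.0053476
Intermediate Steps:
1/Q(b, -241) = 1/(-187) = -1/187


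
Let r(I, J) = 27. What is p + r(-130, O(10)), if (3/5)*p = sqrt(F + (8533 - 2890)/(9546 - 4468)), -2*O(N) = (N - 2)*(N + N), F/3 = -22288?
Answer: 27 + 5*I*sqrt(1724132065422)/15234 ≈ 27.0 + 430.96*I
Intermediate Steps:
F = -66864 (F = 3*(-22288) = -66864)
O(N) = -N*(-2 + N) (O(N) = -(N - 2)*(N + N)/2 = -(-2 + N)*2*N/2 = -N*(-2 + N))
p = 5*I*sqrt(1724132065422)/15234 (p = 5*sqrt(-66864 + (8533 - 2890)/(9546 - 4468))/3 = 5*sqrt(-66864 + 5643/5078)/3 = 5*sqrt(-339529749/5078)/3 = 5*(I*sqrt(1724132065422)/5078)/3 = 5*I*sqrt(1724132065422)/15234 ≈ 430.96*I)
p + r(-130, O(10)) = 5*I*sqrt(1724132065422)/15234 + 27 = 27 + 5*I*sqrt(1724132065422)/15234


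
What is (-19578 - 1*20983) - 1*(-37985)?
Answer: -2576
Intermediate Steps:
(-19578 - 1*20983) - 1*(-37985) = (-19578 - 20983) + 37985 = -40561 + 37985 = -2576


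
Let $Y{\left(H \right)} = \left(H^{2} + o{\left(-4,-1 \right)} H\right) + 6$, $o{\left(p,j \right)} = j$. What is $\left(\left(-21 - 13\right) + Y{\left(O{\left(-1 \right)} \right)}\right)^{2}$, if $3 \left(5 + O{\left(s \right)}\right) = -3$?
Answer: $196$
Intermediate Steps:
$O{\left(s \right)} = -6$ ($O{\left(s \right)} = -5 + \frac{1}{3} \left(-3\right) = -5 - 1 = -6$)
$Y{\left(H \right)} = 6 + H^{2} - H$ ($Y{\left(H \right)} = \left(H^{2} - H\right) + 6 = 6 + H^{2} - H$)
$\left(\left(-21 - 13\right) + Y{\left(O{\left(-1 \right)} \right)}\right)^{2} = \left(\left(-21 - 13\right) + \left(6 + \left(-6\right)^{2} - -6\right)\right)^{2} = \left(\left(-21 - 13\right) + \left(6 + 36 + 6\right)\right)^{2} = \left(-34 + 48\right)^{2} = 14^{2} = 196$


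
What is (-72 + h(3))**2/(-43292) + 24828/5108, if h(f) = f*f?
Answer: 263645031/55283884 ≈ 4.7689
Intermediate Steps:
h(f) = f**2
(-72 + h(3))**2/(-43292) + 24828/5108 = (-72 + 3**2)**2/(-43292) + 24828/5108 = (-72 + 9)**2*(-1/43292) + 24828*(1/5108) = (-63)**2*(-1/43292) + 6207/1277 = 3969*(-1/43292) + 6207/1277 = -3969/43292 + 6207/1277 = 263645031/55283884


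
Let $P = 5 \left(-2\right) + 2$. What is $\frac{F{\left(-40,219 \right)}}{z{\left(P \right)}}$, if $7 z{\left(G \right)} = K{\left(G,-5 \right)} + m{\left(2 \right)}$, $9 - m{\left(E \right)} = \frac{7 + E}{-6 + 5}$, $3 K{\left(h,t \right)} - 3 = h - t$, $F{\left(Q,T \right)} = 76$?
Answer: $\frac{266}{9} \approx 29.556$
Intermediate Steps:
$K{\left(h,t \right)} = 1 - \frac{t}{3} + \frac{h}{3}$ ($K{\left(h,t \right)} = 1 + \frac{h - t}{3} = 1 + \left(- \frac{t}{3} + \frac{h}{3}\right) = 1 - \frac{t}{3} + \frac{h}{3}$)
$P = -8$ ($P = -10 + 2 = -8$)
$m{\left(E \right)} = 16 + E$ ($m{\left(E \right)} = 9 - \frac{7 + E}{-6 + 5} = 9 - \frac{7 + E}{-1} = 9 - \left(7 + E\right) \left(-1\right) = 9 - \left(-7 - E\right) = 9 + \left(7 + E\right) = 16 + E$)
$z{\left(G \right)} = \frac{62}{21} + \frac{G}{21}$ ($z{\left(G \right)} = \frac{\left(1 - - \frac{5}{3} + \frac{G}{3}\right) + \left(16 + 2\right)}{7} = \frac{\left(1 + \frac{5}{3} + \frac{G}{3}\right) + 18}{7} = \frac{\left(\frac{8}{3} + \frac{G}{3}\right) + 18}{7} = \frac{\frac{62}{3} + \frac{G}{3}}{7} = \frac{62}{21} + \frac{G}{21}$)
$\frac{F{\left(-40,219 \right)}}{z{\left(P \right)}} = \frac{76}{\frac{62}{21} + \frac{1}{21} \left(-8\right)} = \frac{76}{\frac{62}{21} - \frac{8}{21}} = \frac{76}{\frac{18}{7}} = 76 \cdot \frac{7}{18} = \frac{266}{9}$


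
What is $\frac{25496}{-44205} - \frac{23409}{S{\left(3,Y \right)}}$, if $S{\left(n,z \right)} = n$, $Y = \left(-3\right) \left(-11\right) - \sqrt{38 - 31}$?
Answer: $- \frac{344957111}{44205} \approx -7803.6$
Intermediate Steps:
$Y = 33 - \sqrt{7} \approx 30.354$
$\frac{25496}{-44205} - \frac{23409}{S{\left(3,Y \right)}} = \frac{25496}{-44205} - \frac{23409}{3} = 25496 \left(- \frac{1}{44205}\right) - 7803 = - \frac{25496}{44205} - 7803 = - \frac{344957111}{44205}$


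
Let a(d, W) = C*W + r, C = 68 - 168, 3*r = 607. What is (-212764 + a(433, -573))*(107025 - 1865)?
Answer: -48981950600/3 ≈ -1.6327e+10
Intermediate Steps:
r = 607/3 (r = (⅓)*607 = 607/3 ≈ 202.33)
C = -100
a(d, W) = 607/3 - 100*W (a(d, W) = -100*W + 607/3 = 607/3 - 100*W)
(-212764 + a(433, -573))*(107025 - 1865) = (-212764 + (607/3 - 100*(-573)))*(107025 - 1865) = (-212764 + (607/3 + 57300))*105160 = (-212764 + 172507/3)*105160 = -465785/3*105160 = -48981950600/3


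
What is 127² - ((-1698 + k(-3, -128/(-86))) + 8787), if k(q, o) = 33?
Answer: 9007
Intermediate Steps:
127² - ((-1698 + k(-3, -128/(-86))) + 8787) = 127² - ((-1698 + 33) + 8787) = 16129 - (-1665 + 8787) = 16129 - 1*7122 = 16129 - 7122 = 9007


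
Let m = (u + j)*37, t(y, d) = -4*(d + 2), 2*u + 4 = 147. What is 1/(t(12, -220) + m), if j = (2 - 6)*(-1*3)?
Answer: 2/7923 ≈ 0.00025243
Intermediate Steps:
u = 143/2 (u = -2 + (½)*147 = -2 + 147/2 = 143/2 ≈ 71.500)
j = 12 (j = -4*(-3) = 12)
t(y, d) = -8 - 4*d (t(y, d) = -4*(2 + d) = -8 - 4*d)
m = 6179/2 (m = (143/2 + 12)*37 = (167/2)*37 = 6179/2 ≈ 3089.5)
1/(t(12, -220) + m) = 1/((-8 - 4*(-220)) + 6179/2) = 1/((-8 + 880) + 6179/2) = 1/(872 + 6179/2) = 1/(7923/2) = 2/7923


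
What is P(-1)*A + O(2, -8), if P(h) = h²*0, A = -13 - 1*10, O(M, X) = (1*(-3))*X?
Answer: 24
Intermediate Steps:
O(M, X) = -3*X
A = -23 (A = -13 - 10 = -23)
P(h) = 0
P(-1)*A + O(2, -8) = 0*(-23) - 3*(-8) = 0 + 24 = 24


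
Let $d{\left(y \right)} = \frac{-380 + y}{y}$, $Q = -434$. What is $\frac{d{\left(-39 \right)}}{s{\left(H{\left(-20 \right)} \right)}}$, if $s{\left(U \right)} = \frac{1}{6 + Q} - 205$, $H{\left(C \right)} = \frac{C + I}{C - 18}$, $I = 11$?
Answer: $- \frac{179332}{3421899} \approx -0.052407$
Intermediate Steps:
$H{\left(C \right)} = \frac{11 + C}{-18 + C}$ ($H{\left(C \right)} = \frac{C + 11}{C - 18} = \frac{11 + C}{-18 + C}$)
$s{\left(U \right)} = - \frac{87741}{428}$ ($s{\left(U \right)} = \frac{1}{6 - 434} - 205 = \frac{1}{-428} - 205 = - \frac{1}{428} - 205 = - \frac{87741}{428}$)
$d{\left(y \right)} = \frac{-380 + y}{y}$
$\frac{d{\left(-39 \right)}}{s{\left(H{\left(-20 \right)} \right)}} = \frac{\frac{1}{-39} \left(-380 - 39\right)}{- \frac{87741}{428}} = \left(- \frac{1}{39}\right) \left(-419\right) \left(- \frac{428}{87741}\right) = \frac{419}{39} \left(- \frac{428}{87741}\right) = - \frac{179332}{3421899}$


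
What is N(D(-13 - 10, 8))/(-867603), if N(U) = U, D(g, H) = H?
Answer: -8/867603 ≈ -9.2208e-6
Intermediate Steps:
N(D(-13 - 10, 8))/(-867603) = 8/(-867603) = 8*(-1/867603) = -8/867603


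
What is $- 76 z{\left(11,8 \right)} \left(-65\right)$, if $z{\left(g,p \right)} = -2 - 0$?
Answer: $-9880$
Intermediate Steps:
$z{\left(g,p \right)} = -2$ ($z{\left(g,p \right)} = -2 + 0 = -2$)
$- 76 z{\left(11,8 \right)} \left(-65\right) = \left(-76\right) \left(-2\right) \left(-65\right) = 152 \left(-65\right) = -9880$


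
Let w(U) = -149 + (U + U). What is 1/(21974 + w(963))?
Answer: 1/23751 ≈ 4.2103e-5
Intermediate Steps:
w(U) = -149 + 2*U
1/(21974 + w(963)) = 1/(21974 + (-149 + 2*963)) = 1/(21974 + (-149 + 1926)) = 1/(21974 + 1777) = 1/23751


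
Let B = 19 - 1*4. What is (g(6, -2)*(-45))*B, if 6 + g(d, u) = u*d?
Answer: 12150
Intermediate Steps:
B = 15 (B = 19 - 4 = 15)
g(d, u) = -6 + d*u (g(d, u) = -6 + u*d = -6 + d*u)
(g(6, -2)*(-45))*B = ((-6 + 6*(-2))*(-45))*15 = ((-6 - 12)*(-45))*15 = -18*(-45)*15 = 810*15 = 12150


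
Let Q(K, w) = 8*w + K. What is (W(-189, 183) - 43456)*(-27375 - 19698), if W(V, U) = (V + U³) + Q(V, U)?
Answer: -286491785541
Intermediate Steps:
Q(K, w) = K + 8*w
W(V, U) = U³ + 2*V + 8*U (W(V, U) = (V + U³) + (V + 8*U) = U³ + 2*V + 8*U)
(W(-189, 183) - 43456)*(-27375 - 19698) = ((183³ + 2*(-189) + 8*183) - 43456)*(-27375 - 19698) = ((6128487 - 378 + 1464) - 43456)*(-47073) = (6129573 - 43456)*(-47073) = 6086117*(-47073) = -286491785541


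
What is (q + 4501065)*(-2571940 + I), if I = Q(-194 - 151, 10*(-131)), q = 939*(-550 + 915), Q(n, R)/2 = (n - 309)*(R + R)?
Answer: 4141545876000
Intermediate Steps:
Q(n, R) = 4*R*(-309 + n) (Q(n, R) = 2*((n - 309)*(R + R)) = 2*((-309 + n)*(2*R)) = 2*(2*R*(-309 + n)) = 4*R*(-309 + n))
q = 342735 (q = 939*365 = 342735)
I = 3426960 (I = 4*(10*(-131))*(-309 + (-194 - 151)) = 4*(-1310)*(-309 - 345) = 4*(-1310)*(-654) = 3426960)
(q + 4501065)*(-2571940 + I) = (342735 + 4501065)*(-2571940 + 3426960) = 4843800*855020 = 4141545876000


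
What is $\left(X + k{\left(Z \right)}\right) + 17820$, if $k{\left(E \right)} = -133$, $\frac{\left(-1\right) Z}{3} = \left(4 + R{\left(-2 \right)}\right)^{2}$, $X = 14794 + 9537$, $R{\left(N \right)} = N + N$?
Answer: $42018$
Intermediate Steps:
$R{\left(N \right)} = 2 N$
$X = 24331$
$Z = 0$ ($Z = - 3 \left(4 + 2 \left(-2\right)\right)^{2} = - 3 \left(4 - 4\right)^{2} = - 3 \cdot 0^{2} = \left(-3\right) 0 = 0$)
$\left(X + k{\left(Z \right)}\right) + 17820 = \left(24331 - 133\right) + 17820 = 24198 + 17820 = 42018$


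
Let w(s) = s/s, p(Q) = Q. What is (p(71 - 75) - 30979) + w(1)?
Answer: -30982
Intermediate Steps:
w(s) = 1
(p(71 - 75) - 30979) + w(1) = ((71 - 75) - 30979) + 1 = (-4 - 30979) + 1 = -30983 + 1 = -30982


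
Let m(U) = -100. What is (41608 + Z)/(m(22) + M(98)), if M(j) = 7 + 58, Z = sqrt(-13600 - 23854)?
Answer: -5944/5 - I*sqrt(37454)/35 ≈ -1188.8 - 5.5294*I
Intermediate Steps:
Z = I*sqrt(37454) (Z = sqrt(-37454) = I*sqrt(37454) ≈ 193.53*I)
M(j) = 65
(41608 + Z)/(m(22) + M(98)) = (41608 + I*sqrt(37454))/(-100 + 65) = (41608 + I*sqrt(37454))/(-35) = (41608 + I*sqrt(37454))*(-1/35) = -5944/5 - I*sqrt(37454)/35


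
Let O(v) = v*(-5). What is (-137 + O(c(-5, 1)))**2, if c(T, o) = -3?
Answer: 14884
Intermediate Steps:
O(v) = -5*v
(-137 + O(c(-5, 1)))**2 = (-137 - 5*(-3))**2 = (-137 + 15)**2 = (-122)**2 = 14884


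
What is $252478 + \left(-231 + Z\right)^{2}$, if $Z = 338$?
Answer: $263927$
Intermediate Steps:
$252478 + \left(-231 + Z\right)^{2} = 252478 + \left(-231 + 338\right)^{2} = 252478 + 107^{2} = 252478 + 11449 = 263927$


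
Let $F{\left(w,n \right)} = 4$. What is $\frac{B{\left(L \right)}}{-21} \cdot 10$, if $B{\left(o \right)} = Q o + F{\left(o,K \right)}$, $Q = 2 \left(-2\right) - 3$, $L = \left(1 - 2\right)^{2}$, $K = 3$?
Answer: $\frac{10}{7} \approx 1.4286$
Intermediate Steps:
$L = 1$ ($L = \left(-1\right)^{2} = 1$)
$Q = -7$ ($Q = -4 - 3 = -7$)
$B{\left(o \right)} = 4 - 7 o$ ($B{\left(o \right)} = - 7 o + 4 = 4 - 7 o$)
$\frac{B{\left(L \right)}}{-21} \cdot 10 = \frac{4 - 7}{-21} \cdot 10 = \left(4 - 7\right) \left(- \frac{1}{21}\right) 10 = \left(-3\right) \left(- \frac{1}{21}\right) 10 = \frac{1}{7} \cdot 10 = \frac{10}{7}$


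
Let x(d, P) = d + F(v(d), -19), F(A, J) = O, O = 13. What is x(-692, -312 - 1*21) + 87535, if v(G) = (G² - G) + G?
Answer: 86856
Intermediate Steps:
v(G) = G²
F(A, J) = 13
x(d, P) = 13 + d (x(d, P) = d + 13 = 13 + d)
x(-692, -312 - 1*21) + 87535 = (13 - 692) + 87535 = -679 + 87535 = 86856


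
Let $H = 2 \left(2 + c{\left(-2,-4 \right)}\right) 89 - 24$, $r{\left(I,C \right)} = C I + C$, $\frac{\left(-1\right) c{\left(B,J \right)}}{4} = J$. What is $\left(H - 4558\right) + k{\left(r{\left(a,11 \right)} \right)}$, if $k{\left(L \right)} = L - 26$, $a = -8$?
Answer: $-1481$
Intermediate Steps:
$c{\left(B,J \right)} = - 4 J$
$r{\left(I,C \right)} = C + C I$
$k{\left(L \right)} = -26 + L$
$H = 3180$ ($H = 2 \left(2 - -16\right) 89 - 24 = 2 \left(2 + 16\right) 89 - 24 = 2 \cdot 18 \cdot 89 - 24 = 36 \cdot 89 - 24 = 3204 - 24 = 3180$)
$\left(H - 4558\right) + k{\left(r{\left(a,11 \right)} \right)} = \left(3180 - 4558\right) + \left(-26 + 11 \left(1 - 8\right)\right) = -1378 + \left(-26 + 11 \left(-7\right)\right) = -1378 - 103 = -1481$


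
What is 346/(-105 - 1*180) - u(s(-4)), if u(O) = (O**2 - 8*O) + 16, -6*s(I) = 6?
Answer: -7471/285 ≈ -26.214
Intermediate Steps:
s(I) = -1 (s(I) = -1/6*6 = -1)
u(O) = 16 + O**2 - 8*O
346/(-105 - 1*180) - u(s(-4)) = 346/(-105 - 1*180) - (16 + (-1)**2 - 8*(-1)) = 346/(-105 - 180) - (16 + 1 + 8) = 346/(-285) - 1*25 = 346*(-1/285) - 25 = -346/285 - 25 = -7471/285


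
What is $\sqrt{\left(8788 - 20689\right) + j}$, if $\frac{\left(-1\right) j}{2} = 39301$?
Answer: $7 i \sqrt{1847} \approx 300.84 i$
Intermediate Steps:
$j = -78602$ ($j = \left(-2\right) 39301 = -78602$)
$\sqrt{\left(8788 - 20689\right) + j} = \sqrt{\left(8788 - 20689\right) - 78602} = \sqrt{-11901 - 78602} = \sqrt{-90503} = 7 i \sqrt{1847}$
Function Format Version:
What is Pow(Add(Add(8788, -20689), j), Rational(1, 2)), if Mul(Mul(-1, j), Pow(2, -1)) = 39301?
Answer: Mul(7, I, Pow(1847, Rational(1, 2))) ≈ Mul(300.84, I)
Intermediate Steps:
j = -78602 (j = Mul(-2, 39301) = -78602)
Pow(Add(Add(8788, -20689), j), Rational(1, 2)) = Pow(Add(Add(8788, -20689), -78602), Rational(1, 2)) = Pow(Add(-11901, -78602), Rational(1, 2)) = Pow(-90503, Rational(1, 2)) = Mul(7, I, Pow(1847, Rational(1, 2)))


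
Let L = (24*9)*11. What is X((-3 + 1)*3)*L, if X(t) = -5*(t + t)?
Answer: 142560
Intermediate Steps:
X(t) = -10*t
L = 2376 (L = 216*11 = 2376)
X((-3 + 1)*3)*L = -10*(-3 + 1)*3*2376 = -(-20)*3*2376 = -10*(-6)*2376 = 60*2376 = 142560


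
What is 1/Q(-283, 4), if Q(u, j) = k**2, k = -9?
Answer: 1/81 ≈ 0.012346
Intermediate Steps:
Q(u, j) = 81 (Q(u, j) = (-9)**2 = 81)
1/Q(-283, 4) = 1/81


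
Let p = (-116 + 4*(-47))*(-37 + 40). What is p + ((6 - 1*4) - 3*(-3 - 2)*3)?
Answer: -865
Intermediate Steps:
p = -912 (p = (-116 - 188)*3 = -304*3 = -912)
p + ((6 - 1*4) - 3*(-3 - 2)*3) = -912 + ((6 - 1*4) - 3*(-3 - 2)*3) = -912 + ((6 - 4) - 3*(-5)*3) = -912 + (2 + 15*3) = -912 + (2 + 45) = -912 + 47 = -865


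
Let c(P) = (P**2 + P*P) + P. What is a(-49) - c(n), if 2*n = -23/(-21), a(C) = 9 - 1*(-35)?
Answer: 18898/441 ≈ 42.853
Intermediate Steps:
a(C) = 44 (a(C) = 9 + 35 = 44)
n = 23/42 (n = (-23/(-21))/2 = (-23*(-1/21))/2 = (1/2)*(23/21) = 23/42 ≈ 0.54762)
c(P) = P + 2*P**2 (c(P) = (P**2 + P**2) + P = 2*P**2 + P = P + 2*P**2)
a(-49) - c(n) = 44 - 23*(1 + 2*(23/42))/42 = 44 - 23*(1 + 23/21)/42 = 44 - 23*44/(42*21) = 44 - 1*506/441 = 44 - 506/441 = 18898/441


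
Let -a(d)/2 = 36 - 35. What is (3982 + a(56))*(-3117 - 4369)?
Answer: -29794280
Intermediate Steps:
a(d) = -2 (a(d) = -2*(36 - 35) = -2*1 = -2)
(3982 + a(56))*(-3117 - 4369) = (3982 - 2)*(-3117 - 4369) = 3980*(-7486) = -29794280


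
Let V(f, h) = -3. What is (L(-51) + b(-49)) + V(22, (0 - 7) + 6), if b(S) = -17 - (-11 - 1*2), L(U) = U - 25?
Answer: -83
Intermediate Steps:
L(U) = -25 + U
b(S) = -4 (b(S) = -17 - (-11 - 2) = -17 - 1*(-13) = -17 + 13 = -4)
(L(-51) + b(-49)) + V(22, (0 - 7) + 6) = ((-25 - 51) - 4) - 3 = (-76 - 4) - 3 = -80 - 3 = -83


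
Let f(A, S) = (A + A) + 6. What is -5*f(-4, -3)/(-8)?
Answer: -5/4 ≈ -1.2500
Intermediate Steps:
f(A, S) = 6 + 2*A (f(A, S) = 2*A + 6 = 6 + 2*A)
-5*f(-4, -3)/(-8) = -5*(6 + 2*(-4))/(-8) = -5*(6 - 8)*(-1)/8 = -(-10)*(-1)/8 = -5*1/4 = -5/4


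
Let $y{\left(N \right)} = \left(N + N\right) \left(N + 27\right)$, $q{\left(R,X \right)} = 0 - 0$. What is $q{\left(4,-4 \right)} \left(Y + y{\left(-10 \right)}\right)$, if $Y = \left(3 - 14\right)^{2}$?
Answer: $0$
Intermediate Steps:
$Y = 121$ ($Y = \left(3 - 14\right)^{2} = \left(-11\right)^{2} = 121$)
$q{\left(R,X \right)} = 0$ ($q{\left(R,X \right)} = 0 + 0 = 0$)
$y{\left(N \right)} = 2 N \left(27 + N\right)$
$q{\left(4,-4 \right)} \left(Y + y{\left(-10 \right)}\right) = 0 \left(121 + 2 \left(-10\right) \left(27 - 10\right)\right) = 0 \left(121 + 2 \left(-10\right) 17\right) = 0 \left(121 - 340\right) = 0 \left(-219\right) = 0$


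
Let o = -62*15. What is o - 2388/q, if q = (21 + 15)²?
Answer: -100639/108 ≈ -931.84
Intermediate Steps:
q = 1296 (q = 36² = 1296)
o = -930 (o = -1*930 = -930)
o - 2388/q = -930 - 2388/1296 = -930 - 2388*1/1296 = -930 - 199/108 = -100639/108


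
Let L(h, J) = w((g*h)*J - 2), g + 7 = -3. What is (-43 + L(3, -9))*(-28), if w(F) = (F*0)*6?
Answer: 1204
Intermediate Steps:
g = -10 (g = -7 - 3 = -10)
w(F) = 0 (w(F) = 0*6 = 0)
L(h, J) = 0
(-43 + L(3, -9))*(-28) = (-43 + 0)*(-28) = -43*(-28) = 1204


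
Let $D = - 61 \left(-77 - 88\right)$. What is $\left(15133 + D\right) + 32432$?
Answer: $57630$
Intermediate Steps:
$D = 10065$ ($D = \left(-61\right) \left(-165\right) = 10065$)
$\left(15133 + D\right) + 32432 = \left(15133 + 10065\right) + 32432 = 25198 + 32432 = 57630$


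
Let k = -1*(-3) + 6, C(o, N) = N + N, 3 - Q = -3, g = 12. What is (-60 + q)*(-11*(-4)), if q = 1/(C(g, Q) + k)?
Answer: -55396/21 ≈ -2637.9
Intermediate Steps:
Q = 6 (Q = 3 - 1*(-3) = 3 + 3 = 6)
C(o, N) = 2*N
k = 9 (k = 3 + 6 = 9)
q = 1/21 (q = 1/(2*6 + 9) = 1/(12 + 9) = 1/21 ≈ 0.047619)
(-60 + q)*(-11*(-4)) = (-60 + 1/21)*(-11*(-4)) = -1259/21*44 = -55396/21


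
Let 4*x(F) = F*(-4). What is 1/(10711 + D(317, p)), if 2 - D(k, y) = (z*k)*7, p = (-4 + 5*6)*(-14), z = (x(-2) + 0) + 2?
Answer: 1/1837 ≈ 0.00054437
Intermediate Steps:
x(F) = -F (x(F) = (F*(-4))/4 = (-4*F)/4 = -F)
z = 4 (z = (-1*(-2) + 0) + 2 = (2 + 0) + 2 = 2 + 2 = 4)
p = -364 (p = (-4 + 30)*(-14) = 26*(-14) = -364)
D(k, y) = 2 - 28*k (D(k, y) = 2 - 4*k*7 = 2 - 28*k)
1/(10711 + D(317, p)) = 1/(10711 + (2 - 28*317)) = 1/(10711 + (2 - 8876)) = 1/(10711 - 8874) = 1/1837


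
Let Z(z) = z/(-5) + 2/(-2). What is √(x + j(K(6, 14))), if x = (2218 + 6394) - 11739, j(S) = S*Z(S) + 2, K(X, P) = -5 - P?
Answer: I*√79455/5 ≈ 56.376*I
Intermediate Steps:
Z(z) = -1 - z/5 (Z(z) = z*(-⅕) + 2*(-½) = -z/5 - 1 = -1 - z/5)
j(S) = 2 + S*(-1 - S/5) (j(S) = S*(-1 - S/5) + 2 = 2 + S*(-1 - S/5))
x = -3127 (x = 8612 - 11739 = -3127)
√(x + j(K(6, 14))) = √(-3127 + (2 - (-5 - 1*14)*(5 + (-5 - 1*14))/5)) = √(-3127 + (2 - (-5 - 14)*(5 + (-5 - 14))/5)) = √(-3127 + (2 - ⅕*(-19)*(5 - 19))) = √(-3127 + (2 - ⅕*(-19)*(-14))) = √(-3127 + (2 - 266/5)) = √(-3127 - 256/5) = √(-15891/5) = I*√79455/5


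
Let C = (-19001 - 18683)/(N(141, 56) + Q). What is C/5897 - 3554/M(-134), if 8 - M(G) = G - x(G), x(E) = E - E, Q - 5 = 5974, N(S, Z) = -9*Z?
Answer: -57375030839/2292311325 ≈ -25.029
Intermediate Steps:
Q = 5979 (Q = 5 + 5974 = 5979)
x(E) = 0
C = -37684/5475 (C = (-19001 - 18683)/(-9*56 + 5979) = -37684/(-504 + 5979) = -37684/5475 ≈ -6.8829)
M(G) = 8 - G (M(G) = 8 - (G - 1*0) = 8 - (G + 0) = 8 - G)
C/5897 - 3554/M(-134) = -37684/5475/5897 - 3554/(8 - 1*(-134)) = -37684/5475*1/5897 - 3554/(8 + 134) = -37684/32286075 - 3554/142 = -37684/32286075 - 3554*1/142 = -37684/32286075 - 1777/71 = -57375030839/2292311325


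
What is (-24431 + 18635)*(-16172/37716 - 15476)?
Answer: 40275920172/449 ≈ 8.9701e+7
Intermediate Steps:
(-24431 + 18635)*(-16172/37716 - 15476) = -5796*(-16172*1/37716 - 15476) = -5796*(-4043/9429 - 15476) = -5796*(-145927247/9429) = 40275920172/449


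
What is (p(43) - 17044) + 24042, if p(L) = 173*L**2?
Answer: 326875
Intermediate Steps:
(p(43) - 17044) + 24042 = (173*43**2 - 17044) + 24042 = (173*1849 - 17044) + 24042 = (319877 - 17044) + 24042 = 302833 + 24042 = 326875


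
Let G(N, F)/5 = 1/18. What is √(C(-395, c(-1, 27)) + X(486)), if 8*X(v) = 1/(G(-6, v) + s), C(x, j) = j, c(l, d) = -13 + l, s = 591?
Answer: I*√6343217357/21286 ≈ 3.7416*I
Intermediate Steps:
G(N, F) = 5/18
X(v) = 9/42572 (X(v) = 1/(8*(5/18 + 591)) = 1/(8*(10643/18)) = (⅛)*(18/10643) = 9/42572)
√(C(-395, c(-1, 27)) + X(486)) = √((-13 - 1) + 9/42572) = √(-14 + 9/42572) = √(-595999/42572) = I*√6343217357/21286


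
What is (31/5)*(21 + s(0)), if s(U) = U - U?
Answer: 651/5 ≈ 130.20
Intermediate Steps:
s(U) = 0
(31/5)*(21 + s(0)) = (31/5)*(21 + 0) = (31*(1/5))*21 = (31/5)*21 = 651/5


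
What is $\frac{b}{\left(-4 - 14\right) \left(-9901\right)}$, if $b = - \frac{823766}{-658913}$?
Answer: $\frac{411883}{58715078517} \approx 7.0149 \cdot 10^{-6}$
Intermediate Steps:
$b = \frac{823766}{658913}$ ($b = \left(-823766\right) \left(- \frac{1}{658913}\right) = \frac{823766}{658913} \approx 1.2502$)
$\frac{b}{\left(-4 - 14\right) \left(-9901\right)} = \frac{823766}{658913 \left(-4 - 14\right) \left(-9901\right)} = \frac{823766}{658913 \left(\left(-18\right) \left(-9901\right)\right)} = \frac{823766}{658913 \cdot 178218} = \frac{823766}{658913} \cdot \frac{1}{178218} = \frac{411883}{58715078517}$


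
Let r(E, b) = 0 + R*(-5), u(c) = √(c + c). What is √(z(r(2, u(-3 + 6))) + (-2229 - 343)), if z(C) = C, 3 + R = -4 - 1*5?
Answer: 4*I*√157 ≈ 50.12*I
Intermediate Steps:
R = -12 (R = -3 + (-4 - 1*5) = -3 + (-4 - 5) = -3 - 9 = -12)
u(c) = √2*√c (u(c) = √(2*c) = √2*√c)
r(E, b) = 60 (r(E, b) = 0 - 12*(-5) = 0 + 60 = 60)
√(z(r(2, u(-3 + 6))) + (-2229 - 343)) = √(60 + (-2229 - 343)) = √(60 - 2572) = √(-2512) = 4*I*√157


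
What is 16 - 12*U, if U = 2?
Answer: -8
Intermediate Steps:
16 - 12*U = 16 - 12*2 = 16 - 24 = -8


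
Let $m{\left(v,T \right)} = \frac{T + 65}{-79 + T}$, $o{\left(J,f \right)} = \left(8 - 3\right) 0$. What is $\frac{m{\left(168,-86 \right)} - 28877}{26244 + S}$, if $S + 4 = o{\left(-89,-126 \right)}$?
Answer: $- \frac{397057}{360800} \approx -1.1005$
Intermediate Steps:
$o{\left(J,f \right)} = 0$ ($o{\left(J,f \right)} = 5 \cdot 0 = 0$)
$S = -4$ ($S = -4 + 0 = -4$)
$m{\left(v,T \right)} = \frac{65 + T}{-79 + T}$
$\frac{m{\left(168,-86 \right)} - 28877}{26244 + S} = \frac{\frac{65 - 86}{-79 - 86} - 28877}{26244 - 4} = \frac{\frac{1}{-165} \left(-21\right) - 28877}{26240} = \left(\left(- \frac{1}{165}\right) \left(-21\right) - 28877\right) \frac{1}{26240} = \left(\frac{7}{55} - 28877\right) \frac{1}{26240} = \left(- \frac{1588228}{55}\right) \frac{1}{26240} = - \frac{397057}{360800}$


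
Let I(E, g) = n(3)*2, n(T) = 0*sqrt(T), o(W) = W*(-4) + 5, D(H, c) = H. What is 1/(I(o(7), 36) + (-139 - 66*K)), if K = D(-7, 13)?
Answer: 1/323 ≈ 0.0030960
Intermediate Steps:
o(W) = 5 - 4*W (o(W) = -4*W + 5 = 5 - 4*W)
K = -7
n(T) = 0
I(E, g) = 0 (I(E, g) = 0*2 = 0)
1/(I(o(7), 36) + (-139 - 66*K)) = 1/(0 + (-139 - 66*(-7))) = 1/(0 + (-139 + 462)) = 1/(0 + 323) = 1/323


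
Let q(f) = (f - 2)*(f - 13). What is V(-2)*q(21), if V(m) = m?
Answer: -304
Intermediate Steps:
q(f) = (-13 + f)*(-2 + f) (q(f) = (-2 + f)*(-13 + f) = (-13 + f)*(-2 + f))
V(-2)*q(21) = -2*(26 + 21**2 - 15*21) = -2*(26 + 441 - 315) = -2*152 = -304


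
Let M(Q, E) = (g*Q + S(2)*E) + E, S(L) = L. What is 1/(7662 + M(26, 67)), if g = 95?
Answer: 1/10333 ≈ 9.6777e-5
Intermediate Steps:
M(Q, E) = 3*E + 95*Q (M(Q, E) = (95*Q + 2*E) + E = (2*E + 95*Q) + E = 3*E + 95*Q)
1/(7662 + M(26, 67)) = 1/(7662 + (3*67 + 95*26)) = 1/(7662 + (201 + 2470)) = 1/(7662 + 2671) = 1/10333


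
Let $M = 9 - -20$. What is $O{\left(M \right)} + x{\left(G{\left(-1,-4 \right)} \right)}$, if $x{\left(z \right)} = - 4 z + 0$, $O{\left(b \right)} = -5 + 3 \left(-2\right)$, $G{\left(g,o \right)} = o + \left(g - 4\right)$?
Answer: $25$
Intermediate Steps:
$M = 29$ ($M = 9 + 20 = 29$)
$G{\left(g,o \right)} = -4 + g + o$ ($G{\left(g,o \right)} = o + \left(g - 4\right) = o + \left(-4 + g\right) = -4 + g + o$)
$O{\left(b \right)} = -11$ ($O{\left(b \right)} = -5 - 6 = -11$)
$x{\left(z \right)} = - 4 z$
$O{\left(M \right)} + x{\left(G{\left(-1,-4 \right)} \right)} = -11 - 4 \left(-4 - 1 - 4\right) = -11 - -36 = -11 + 36 = 25$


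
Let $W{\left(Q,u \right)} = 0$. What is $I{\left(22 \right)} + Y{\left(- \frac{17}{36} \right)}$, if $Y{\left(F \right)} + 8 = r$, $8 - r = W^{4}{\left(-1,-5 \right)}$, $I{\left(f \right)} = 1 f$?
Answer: $22$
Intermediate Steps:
$I{\left(f \right)} = f$
$r = 8$ ($r = 8 - 0^{4} = 8 - 0 = 8 + 0 = 8$)
$Y{\left(F \right)} = 0$ ($Y{\left(F \right)} = -8 + 8 = 0$)
$I{\left(22 \right)} + Y{\left(- \frac{17}{36} \right)} = 22 + 0 = 22$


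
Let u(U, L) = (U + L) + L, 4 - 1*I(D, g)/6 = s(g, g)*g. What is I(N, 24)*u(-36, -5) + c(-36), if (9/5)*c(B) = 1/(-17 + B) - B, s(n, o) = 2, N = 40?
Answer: 5802223/477 ≈ 12164.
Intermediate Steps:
I(D, g) = 24 - 12*g
u(U, L) = U + 2*L (u(U, L) = (L + U) + L = U + 2*L)
c(B) = -5*B/9 + 5/(9*(-17 + B)) (c(B) = 5*(1/(-17 + B) - B)/9 = -5*B/9 + 5/(9*(-17 + B)))
I(N, 24)*u(-36, -5) + c(-36) = (24 - 12*24)*(-36 + 2*(-5)) + 5*(1 - 1*(-36)² + 17*(-36))/(9*(-17 - 36)) = (24 - 288)*(-36 - 10) + (5/9)*(1 - 1*1296 - 612)/(-53) = -264*(-46) + (5/9)*(-1/53)*(1 - 1296 - 612) = 12144 + (5/9)*(-1/53)*(-1907) = 12144 + 9535/477 = 5802223/477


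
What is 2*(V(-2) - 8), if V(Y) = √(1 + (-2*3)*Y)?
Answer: -16 + 2*√13 ≈ -8.7889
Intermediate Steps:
V(Y) = √(1 - 6*Y)
2*(V(-2) - 8) = 2*(√(1 - 6*(-2)) - 8) = 2*(√(1 + 12) - 8) = 2*(√13 - 8) = 2*(-8 + √13) = -16 + 2*√13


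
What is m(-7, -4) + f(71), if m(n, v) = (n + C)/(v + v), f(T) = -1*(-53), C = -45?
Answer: 119/2 ≈ 59.500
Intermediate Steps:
f(T) = 53
m(n, v) = (-45 + n)/(2*v) (m(n, v) = (n - 45)/(v + v) = (-45 + n)/((2*v)) = (-45 + n)*(1/(2*v)) = (-45 + n)/(2*v))
m(-7, -4) + f(71) = (1/2)*(-45 - 7)/(-4) + 53 = (1/2)*(-1/4)*(-52) + 53 = 13/2 + 53 = 119/2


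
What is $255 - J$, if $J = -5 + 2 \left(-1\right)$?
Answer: $262$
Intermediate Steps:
$J = -7$ ($J = -5 - 2 = -7$)
$255 - J = 255 - -7 = 255 + 7 = 262$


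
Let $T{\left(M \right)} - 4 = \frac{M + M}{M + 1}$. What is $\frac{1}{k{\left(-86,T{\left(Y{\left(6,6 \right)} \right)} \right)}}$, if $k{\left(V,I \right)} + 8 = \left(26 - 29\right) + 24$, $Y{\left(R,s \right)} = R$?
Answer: $\frac{1}{13} \approx 0.076923$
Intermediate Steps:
$T{\left(M \right)} = 4 + \frac{2 M}{1 + M}$ ($T{\left(M \right)} = 4 + \frac{M + M}{M + 1} = 4 + \frac{2 M}{1 + M}$)
$k{\left(V,I \right)} = 13$ ($k{\left(V,I \right)} = -8 + \left(\left(26 - 29\right) + 24\right) = -8 + \left(-3 + 24\right) = -8 + 21 = 13$)
$\frac{1}{k{\left(-86,T{\left(Y{\left(6,6 \right)} \right)} \right)}} = \frac{1}{13}$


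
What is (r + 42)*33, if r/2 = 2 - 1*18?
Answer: 330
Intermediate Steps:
r = -32 (r = 2*(2 - 1*18) = 2*(2 - 18) = 2*(-16) = -32)
(r + 42)*33 = (-32 + 42)*33 = 10*33 = 330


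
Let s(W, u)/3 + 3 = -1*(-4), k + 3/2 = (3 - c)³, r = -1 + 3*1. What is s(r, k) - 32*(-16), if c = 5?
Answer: 515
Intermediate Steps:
r = 2 (r = -1 + 3 = 2)
k = -19/2 (k = -3/2 + (3 - 1*5)³ = -3/2 + (3 - 5)³ = -3/2 + (-2)³ = -3/2 - 8 = -19/2 ≈ -9.5000)
s(W, u) = 3 (s(W, u) = -9 + 3*(-1*(-4)) = -9 + 3*4 = -9 + 12 = 3)
s(r, k) - 32*(-16) = 3 - 32*(-16) = 3 + 512 = 515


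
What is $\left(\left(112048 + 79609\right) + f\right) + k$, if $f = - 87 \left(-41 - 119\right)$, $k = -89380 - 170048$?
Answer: $-53851$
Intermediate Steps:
$k = -259428$ ($k = -89380 - 170048 = -259428$)
$f = 13920$ ($f = \left(-87\right) \left(-160\right) = 13920$)
$\left(\left(112048 + 79609\right) + f\right) + k = \left(\left(112048 + 79609\right) + 13920\right) - 259428 = \left(191657 + 13920\right) - 259428 = 205577 - 259428 = -53851$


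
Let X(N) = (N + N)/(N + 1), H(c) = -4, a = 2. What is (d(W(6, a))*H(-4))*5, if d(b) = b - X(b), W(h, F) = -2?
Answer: 120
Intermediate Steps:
X(N) = 2*N/(1 + N) (X(N) = (2*N)/(1 + N) = 2*N/(1 + N))
d(b) = b - 2*b/(1 + b)
(d(W(6, a))*H(-4))*5 = (-2*(-1 - 2)/(1 - 2)*(-4))*5 = (-2*(-3)/(-1)*(-4))*5 = (-2*(-1)*(-3)*(-4))*5 = -6*(-4)*5 = 24*5 = 120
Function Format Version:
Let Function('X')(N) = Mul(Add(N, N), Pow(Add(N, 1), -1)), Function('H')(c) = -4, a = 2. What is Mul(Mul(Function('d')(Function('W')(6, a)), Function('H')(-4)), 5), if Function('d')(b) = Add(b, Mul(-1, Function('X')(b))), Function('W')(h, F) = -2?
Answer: 120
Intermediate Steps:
Function('X')(N) = Mul(2, N, Pow(Add(1, N), -1)) (Function('X')(N) = Mul(Mul(2, N), Pow(Add(1, N), -1)) = Mul(2, N, Pow(Add(1, N), -1)))
Function('d')(b) = Add(b, Mul(-2, b, Pow(Add(1, b), -1))) (Function('d')(b) = Add(b, Mul(-1, Mul(2, b, Pow(Add(1, b), -1)))) = Add(b, Mul(-2, b, Pow(Add(1, b), -1))))
Mul(Mul(Function('d')(Function('W')(6, a)), Function('H')(-4)), 5) = Mul(Mul(Mul(-2, Pow(Add(1, -2), -1), Add(-1, -2)), -4), 5) = Mul(Mul(Mul(-2, Pow(-1, -1), -3), -4), 5) = Mul(Mul(Mul(-2, -1, -3), -4), 5) = Mul(Mul(-6, -4), 5) = Mul(24, 5) = 120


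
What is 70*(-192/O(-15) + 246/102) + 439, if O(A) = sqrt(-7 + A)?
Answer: 10333/17 + 6720*I*sqrt(22)/11 ≈ 607.82 + 2865.4*I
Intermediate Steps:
70*(-192/O(-15) + 246/102) + 439 = 70*(-192/sqrt(-7 - 15) + 246/102) + 439 = 70*(-192*(-I*sqrt(22)/22) + 246*(1/102)) + 439 = 70*(-192*(-I*sqrt(22)/22) + 41/17) + 439 = 70*(-(-96)*I*sqrt(22)/11 + 41/17) + 439 = 70*(96*I*sqrt(22)/11 + 41/17) + 439 = 70*(41/17 + 96*I*sqrt(22)/11) + 439 = (2870/17 + 6720*I*sqrt(22)/11) + 439 = 10333/17 + 6720*I*sqrt(22)/11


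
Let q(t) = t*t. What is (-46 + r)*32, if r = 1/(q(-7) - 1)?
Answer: -4414/3 ≈ -1471.3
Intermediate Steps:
q(t) = t**2
r = 1/48 (r = 1/((-7)**2 - 1) = 1/(49 - 1) = 1/48 ≈ 0.020833)
(-46 + r)*32 = (-46 + 1/48)*32 = -2207/48*32 = -4414/3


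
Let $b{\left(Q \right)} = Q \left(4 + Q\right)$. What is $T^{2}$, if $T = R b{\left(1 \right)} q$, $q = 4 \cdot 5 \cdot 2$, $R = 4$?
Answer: $640000$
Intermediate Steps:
$q = 40$ ($q = 20 \cdot 2 = 40$)
$T = 800$ ($T = 4 \cdot 1 \left(4 + 1\right) 40 = 4 \cdot 1 \cdot 5 \cdot 40 = 4 \cdot 5 \cdot 40 = 20 \cdot 40 = 800$)
$T^{2} = 800^{2} = 640000$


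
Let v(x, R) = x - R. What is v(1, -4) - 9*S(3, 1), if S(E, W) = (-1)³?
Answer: 14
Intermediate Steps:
S(E, W) = -1
v(1, -4) - 9*S(3, 1) = (1 - 1*(-4)) - 9*(-1) = (1 + 4) + 9 = 5 + 9 = 14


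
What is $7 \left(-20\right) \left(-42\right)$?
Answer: $5880$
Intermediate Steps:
$7 \left(-20\right) \left(-42\right) = \left(-140\right) \left(-42\right) = 5880$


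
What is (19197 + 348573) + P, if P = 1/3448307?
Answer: 1268183865391/3448307 ≈ 3.6777e+5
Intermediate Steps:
P = 1/3448307 ≈ 2.9000e-7
(19197 + 348573) + P = (19197 + 348573) + 1/3448307 = 367770 + 1/3448307 = 1268183865391/3448307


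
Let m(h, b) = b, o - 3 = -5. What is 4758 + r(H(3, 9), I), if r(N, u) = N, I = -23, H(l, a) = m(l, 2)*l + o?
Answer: 4762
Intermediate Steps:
o = -2 (o = 3 - 5 = -2)
H(l, a) = -2 + 2*l (H(l, a) = 2*l - 2 = -2 + 2*l)
4758 + r(H(3, 9), I) = 4758 + (-2 + 2*3) = 4758 + (-2 + 6) = 4758 + 4 = 4762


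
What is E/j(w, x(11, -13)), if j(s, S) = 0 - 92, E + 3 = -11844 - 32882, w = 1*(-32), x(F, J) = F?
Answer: 44729/92 ≈ 486.18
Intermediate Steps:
w = -32
E = -44729 (E = -3 + (-11844 - 32882) = -3 - 44726 = -44729)
j(s, S) = -92
E/j(w, x(11, -13)) = -44729/(-92) = -44729*(-1/92) = 44729/92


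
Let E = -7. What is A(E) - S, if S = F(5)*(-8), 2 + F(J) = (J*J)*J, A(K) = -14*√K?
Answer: 984 - 14*I*√7 ≈ 984.0 - 37.041*I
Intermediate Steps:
F(J) = -2 + J³ (F(J) = -2 + (J*J)*J = -2 + J²*J = -2 + J³)
S = -984 (S = (-2 + 5³)*(-8) = (-2 + 125)*(-8) = 123*(-8) = -984)
A(E) - S = -14*I*√7 - 1*(-984) = -14*I*√7 + 984 = 984 - 14*I*√7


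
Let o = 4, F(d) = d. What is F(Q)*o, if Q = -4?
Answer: -16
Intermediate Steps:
F(Q)*o = -4*4 = -16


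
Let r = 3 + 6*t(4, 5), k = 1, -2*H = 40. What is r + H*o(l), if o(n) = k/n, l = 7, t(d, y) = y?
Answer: 211/7 ≈ 30.143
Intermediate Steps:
H = -20 (H = -½*40 = -20)
r = 33 (r = 3 + 6*5 = 3 + 30 = 33)
o(n) = 1/n
r + H*o(l) = 33 - 20/7 = 211/7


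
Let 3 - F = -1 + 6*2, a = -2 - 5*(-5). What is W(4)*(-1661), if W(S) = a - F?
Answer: -51491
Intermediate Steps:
a = 23 (a = -2 + 25 = 23)
F = -8 (F = 3 - (-1 + 6*2) = 3 - (-1 + 12) = 3 - 1*11 = 3 - 11 = -8)
W(S) = 31 (W(S) = 23 - 1*(-8) = 23 + 8 = 31)
W(4)*(-1661) = 31*(-1661) = -51491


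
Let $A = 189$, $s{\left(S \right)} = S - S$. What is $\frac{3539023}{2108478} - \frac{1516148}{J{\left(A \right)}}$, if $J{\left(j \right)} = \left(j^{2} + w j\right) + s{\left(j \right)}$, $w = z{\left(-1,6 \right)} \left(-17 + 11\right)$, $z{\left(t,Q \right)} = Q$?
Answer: $- \frac{1031475591551}{20323619442} \approx -50.753$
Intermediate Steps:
$s{\left(S \right)} = 0$
$w = -36$ ($w = 6 \left(-17 + 11\right) = 6 \left(-6\right) = -36$)
$J{\left(j \right)} = j^{2} - 36 j$ ($J{\left(j \right)} = \left(j^{2} - 36 j\right) + 0 = j^{2} - 36 j$)
$\frac{3539023}{2108478} - \frac{1516148}{J{\left(A \right)}} = \frac{3539023}{2108478} - \frac{1516148}{189 \left(-36 + 189\right)} = 3539023 \cdot \frac{1}{2108478} - \frac{1516148}{189 \cdot 153} = \frac{3539023}{2108478} - \frac{1516148}{28917} = - \frac{1031475591551}{20323619442}$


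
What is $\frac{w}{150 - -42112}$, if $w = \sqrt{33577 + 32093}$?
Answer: $\frac{\sqrt{65670}}{42262} \approx 0.0060636$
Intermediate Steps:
$w = \sqrt{65670} \approx 256.26$
$\frac{w}{150 - -42112} = \frac{\sqrt{65670}}{150 - -42112} = \frac{\sqrt{65670}}{150 + 42112} = \frac{\sqrt{65670}}{42262}$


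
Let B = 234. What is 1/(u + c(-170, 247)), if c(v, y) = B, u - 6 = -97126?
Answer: -1/96886 ≈ -1.0321e-5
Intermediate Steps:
u = -97120 (u = 6 - 97126 = -97120)
c(v, y) = 234
1/(u + c(-170, 247)) = 1/(-97120 + 234) = 1/(-96886) = -1/96886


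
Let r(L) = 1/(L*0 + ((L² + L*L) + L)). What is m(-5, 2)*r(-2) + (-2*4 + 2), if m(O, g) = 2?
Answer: -17/3 ≈ -5.6667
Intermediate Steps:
r(L) = 1/(L + 2*L²) (r(L) = 1/(0 + ((L² + L²) + L)) = 1/(0 + (2*L² + L)) = 1/(0 + (L + 2*L²)) = 1/(L + 2*L²))
m(-5, 2)*r(-2) + (-2*4 + 2) = 2*(1/((-2)*(1 + 2*(-2)))) + (-2*4 + 2) = 2*(-1/(2*(1 - 4))) + (-8 + 2) = 2*(-½/(-3)) - 6 = 2*(-½*(-⅓)) - 6 = 2*(⅙) - 6 = ⅓ - 6 = -17/3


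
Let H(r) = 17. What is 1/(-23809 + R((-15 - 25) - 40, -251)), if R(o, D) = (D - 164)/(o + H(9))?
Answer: -63/1499552 ≈ -4.2013e-5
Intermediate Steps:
R(o, D) = (-164 + D)/(17 + o) (R(o, D) = (D - 164)/(o + 17) = (-164 + D)/(17 + o))
1/(-23809 + R((-15 - 25) - 40, -251)) = 1/(-23809 + (-164 - 251)/(17 + ((-15 - 25) - 40))) = 1/(-23809 - 415/(17 + (-40 - 40))) = 1/(-23809 - 415/(17 - 80)) = 1/(-23809 - 415/(-63)) = 1/(-23809 - 1/63*(-415)) = 1/(-23809 + 415/63) = 1/(-1499552/63) = -63/1499552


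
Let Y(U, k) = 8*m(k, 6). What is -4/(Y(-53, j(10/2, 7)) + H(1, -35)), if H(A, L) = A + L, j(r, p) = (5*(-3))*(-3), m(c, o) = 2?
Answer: 2/9 ≈ 0.22222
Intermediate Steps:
j(r, p) = 45 (j(r, p) = -15*(-3) = 45)
Y(U, k) = 16 (Y(U, k) = 8*2 = 16)
-4/(Y(-53, j(10/2, 7)) + H(1, -35)) = -4/(16 + (1 - 35)) = -4/(16 - 34) = -4/(-18) = -4*(-1/18) = 2/9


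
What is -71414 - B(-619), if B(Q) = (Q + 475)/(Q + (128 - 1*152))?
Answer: -45919346/643 ≈ -71414.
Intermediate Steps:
B(Q) = (475 + Q)/(-24 + Q) (B(Q) = (475 + Q)/(Q + (128 - 152)) = (475 + Q)/(Q - 24) = (475 + Q)/(-24 + Q))
-71414 - B(-619) = -71414 - (475 - 619)/(-24 - 619) = -71414 - (-144)/(-643) = -71414 - (-1)*(-144)/643 = -71414 - 1*144/643 = -71414 - 144/643 = -45919346/643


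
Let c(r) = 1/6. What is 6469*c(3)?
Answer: 6469/6 ≈ 1078.2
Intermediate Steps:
c(r) = ⅙
6469*c(3) = 6469*(⅙) = 6469/6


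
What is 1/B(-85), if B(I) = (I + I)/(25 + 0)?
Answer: -5/34 ≈ -0.14706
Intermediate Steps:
B(I) = 2*I/25 (B(I) = (2*I)/25 = (2*I)*(1/25) = 2*I/25)
1/B(-85) = 1/((2/25)*(-85)) = 1/(-34/5) = -5/34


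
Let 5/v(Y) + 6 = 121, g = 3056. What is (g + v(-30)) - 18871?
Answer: -363744/23 ≈ -15815.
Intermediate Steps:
v(Y) = 1/23 (v(Y) = 5/(-6 + 121) = 5/115 = 5*(1/115) = 1/23)
(g + v(-30)) - 18871 = (3056 + 1/23) - 18871 = 70289/23 - 18871 = -363744/23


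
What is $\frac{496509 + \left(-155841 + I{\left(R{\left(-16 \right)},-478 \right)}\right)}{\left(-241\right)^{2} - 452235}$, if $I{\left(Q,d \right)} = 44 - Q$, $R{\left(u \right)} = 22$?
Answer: $- \frac{170345}{197077} \approx -0.86436$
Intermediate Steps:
$\frac{496509 + \left(-155841 + I{\left(R{\left(-16 \right)},-478 \right)}\right)}{\left(-241\right)^{2} - 452235} = \frac{496509 + \left(-155841 + \left(44 - 22\right)\right)}{\left(-241\right)^{2} - 452235} = \frac{496509 + \left(-155841 + \left(44 - 22\right)\right)}{58081 - 452235} = \frac{496509 + \left(-155841 + 22\right)}{-394154} = \left(496509 - 155819\right) \left(- \frac{1}{394154}\right) = 340690 \left(- \frac{1}{394154}\right) = - \frac{170345}{197077}$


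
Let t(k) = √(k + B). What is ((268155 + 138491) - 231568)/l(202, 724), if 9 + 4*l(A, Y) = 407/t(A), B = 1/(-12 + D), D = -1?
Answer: 4136217750/485203 + 356283730*√1365/485203 ≈ 35654.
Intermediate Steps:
B = -1/13 (B = 1/(-12 - 1) = 1/(-13) = -1/13 ≈ -0.076923)
t(k) = √(-1/13 + k) (t(k) = √(k - 1/13) = √(-1/13 + k))
l(A, Y) = -9/4 + 5291/(4*√(-13 + 169*A)) (l(A, Y) = -9/4 + (407/((√(-13 + 169*A)/13)))/4 = -9/4 + (407*(13/√(-13 + 169*A)))/4 = -9/4 + (5291/√(-13 + 169*A))/4 = -9/4 + 5291/(4*√(-13 + 169*A)))
((268155 + 138491) - 231568)/l(202, 724) = ((268155 + 138491) - 231568)/(-9/4 + 407*√13/(4*√(-1 + 13*202))) = (406646 - 231568)/(-9/4 + 407*√13/(4*√(-1 + 2626))) = 175078/(-9/4 + 407*√13/(4*√2625)) = 175078/(-9/4 + 407*√13*(√105/525)/4) = 175078/(-9/4 + 407*√1365/2100)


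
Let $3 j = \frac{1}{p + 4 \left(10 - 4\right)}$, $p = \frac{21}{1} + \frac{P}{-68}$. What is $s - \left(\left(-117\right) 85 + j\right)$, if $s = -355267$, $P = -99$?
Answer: $- \frac{3272616662}{9477} \approx -3.4532 \cdot 10^{5}$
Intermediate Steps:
$p = \frac{1527}{68}$ ($p = \frac{21}{1} - \frac{99}{-68} = 21 \cdot 1 - - \frac{99}{68} = 21 + \frac{99}{68} = \frac{1527}{68} \approx 22.456$)
$j = \frac{68}{9477}$ ($j = \frac{1}{3 \left(\frac{1527}{68} + 4 \left(10 - 4\right)\right)} = \frac{1}{3 \left(\frac{1527}{68} + 4 \cdot 6\right)} = \frac{1}{3 \left(\frac{1527}{68} + 24\right)} = \frac{1}{3 \cdot \frac{3159}{68}} = \frac{1}{3} \cdot \frac{68}{3159} = \frac{68}{9477} \approx 0.0071753$)
$s - \left(\left(-117\right) 85 + j\right) = -355267 - \left(\left(-117\right) 85 + \frac{68}{9477}\right) = -355267 - \left(-9945 + \frac{68}{9477}\right) = -355267 - - \frac{94248697}{9477} = -355267 + \frac{94248697}{9477} = - \frac{3272616662}{9477}$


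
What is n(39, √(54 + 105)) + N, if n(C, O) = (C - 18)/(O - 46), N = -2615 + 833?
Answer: -3488340/1957 - 21*√159/1957 ≈ -1782.6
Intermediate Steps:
N = -1782
n(C, O) = (-18 + C)/(-46 + O)
n(39, √(54 + 105)) + N = (-18 + 39)/(-46 + √(54 + 105)) - 1782 = 21/(-46 + √159) - 1782 = -1782 + 21/(-46 + √159)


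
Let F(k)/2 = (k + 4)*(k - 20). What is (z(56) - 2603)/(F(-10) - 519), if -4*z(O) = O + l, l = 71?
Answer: 3513/212 ≈ 16.571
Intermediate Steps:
F(k) = 2*(-20 + k)*(4 + k) (F(k) = 2*((k + 4)*(k - 20)) = 2*((4 + k)*(-20 + k)) = 2*((-20 + k)*(4 + k)) = 2*(-20 + k)*(4 + k))
z(O) = -71/4 - O/4 (z(O) = -(O + 71)/4 = -(71 + O)/4 = -71/4 - O/4)
(z(56) - 2603)/(F(-10) - 519) = ((-71/4 - 1/4*56) - 2603)/((-160 - 32*(-10) + 2*(-10)**2) - 519) = ((-71/4 - 14) - 2603)/((-160 + 320 + 2*100) - 519) = (-127/4 - 2603)/((-160 + 320 + 200) - 519) = -10539/(4*(360 - 519)) = -10539/4/(-159) = -10539/4*(-1/159) = 3513/212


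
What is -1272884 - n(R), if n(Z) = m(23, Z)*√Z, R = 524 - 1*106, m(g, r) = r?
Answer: -1272884 - 418*√418 ≈ -1.2814e+6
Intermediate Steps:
R = 418 (R = 524 - 106 = 418)
n(Z) = Z^(3/2) (n(Z) = Z*√Z = Z^(3/2))
-1272884 - n(R) = -1272884 - 418^(3/2) = -1272884 - 418*√418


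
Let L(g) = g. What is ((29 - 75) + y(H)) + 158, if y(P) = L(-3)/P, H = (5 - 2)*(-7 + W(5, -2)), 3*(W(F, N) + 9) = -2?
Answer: 5603/50 ≈ 112.06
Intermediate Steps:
W(F, N) = -29/3 (W(F, N) = -9 + (⅓)*(-2) = -9 - ⅔ = -29/3)
H = -50 (H = (5 - 2)*(-7 - 29/3) = 3*(-50/3) = -50)
y(P) = -3/P
((29 - 75) + y(H)) + 158 = ((29 - 75) - 3/(-50)) + 158 = (-46 - 3*(-1/50)) + 158 = (-46 + 3/50) + 158 = -2297/50 + 158 = 5603/50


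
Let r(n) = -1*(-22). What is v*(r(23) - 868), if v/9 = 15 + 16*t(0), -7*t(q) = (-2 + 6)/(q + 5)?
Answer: -3510054/35 ≈ -1.0029e+5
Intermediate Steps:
r(n) = 22
t(q) = -4/(7*(5 + q)) (t(q) = -(-2 + 6)/(7*(q + 5)) = -4/(7*(5 + q)))
v = 4149/35 (v = 9*(15 + 16*(-4/(35 + 7*0))) = 9*(15 + 16*(-4/(35 + 0))) = 9*(15 + 16*(-4/35)) = 9*(15 - 64/35) = 9*(461/35) = 4149/35 ≈ 118.54)
v*(r(23) - 868) = 4149*(22 - 868)/35 = (4149/35)*(-846) = -3510054/35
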